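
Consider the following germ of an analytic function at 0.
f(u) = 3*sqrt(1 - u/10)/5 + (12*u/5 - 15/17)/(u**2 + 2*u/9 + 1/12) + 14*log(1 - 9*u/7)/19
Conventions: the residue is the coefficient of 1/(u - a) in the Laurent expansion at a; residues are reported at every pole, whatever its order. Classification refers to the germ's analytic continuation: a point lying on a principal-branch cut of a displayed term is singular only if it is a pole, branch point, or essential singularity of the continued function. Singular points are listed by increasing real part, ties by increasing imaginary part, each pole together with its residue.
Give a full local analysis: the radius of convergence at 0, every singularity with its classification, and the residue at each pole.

Denominator factor (u**2 + 2*u/9 + 1/12): discriminant -23/81, complex-conjugate roots (-1/9) + ((1/18)*sqrt(23))*i and (-1/9) - ((1/18)*sqrt(23))*i; poles of order 1, moduli (1/6)*sqrt(3) and (1/6)*sqrt(3).
Branch term (3/5)*sqrt(1 - u/(10)): its argument vanishes at u = 10, a square-root branch point, modulus 10.
Branch term (14/19)*log(1 - u/(7/9)): its argument vanishes at u = 7/9, a logarithmic branch point, modulus 7/9.
The radius of convergence is the smallest modulus among the singular points: (1/6)*sqrt(3).
The branch terms are analytic at (-1/9) - ((1/18)*sqrt(23))*i and contribute nothing to the residue; only the rational part matters.
The factor u**2 + 2*u/9 + 1/12 splits as (u - a)(u - a') with a = (-1/9) - ((1/18)*sqrt(23))*i, a' = (-1/9) + ((1/18)*sqrt(23))*i. At the order-1 pole a set g(u) = (u - a)*(rational part) = [12*u/5 - 15/17] / (u - a').
Simple pole: residue = g(a) at a = (-1/9) - ((1/18)*sqrt(23))*i, which is (6/5) - ((879/1955)*sqrt(23))*i.
The branch terms are analytic at (-1/9) + ((1/18)*sqrt(23))*i and contribute nothing to the residue; only the rational part matters.
The factor u**2 + 2*u/9 + 1/12 splits as (u - a)(u - a') with a = (-1/9) + ((1/18)*sqrt(23))*i, a' = (-1/9) - ((1/18)*sqrt(23))*i. At the order-1 pole a set g(u) = (u - a)*(rational part) = [12*u/5 - 15/17] / (u - a').
Simple pole: residue = g(a) at a = (-1/9) + ((1/18)*sqrt(23))*i, which is (6/5) + ((879/1955)*sqrt(23))*i.
List the singular points by increasing real part (a conjugate pair: the negative imaginary part first).

Radius of convergence at 0: (1/6)*sqrt(3).
At (-1/9) - ((1/18)*sqrt(23))*i: a pole of order 1; residue (6/5) - ((879/1955)*sqrt(23))*i.
At (-1/9) + ((1/18)*sqrt(23))*i: a pole of order 1; residue (6/5) + ((879/1955)*sqrt(23))*i.
At 7/9: a logarithmic branch point.
At 10: an algebraic (square-root) branch point.


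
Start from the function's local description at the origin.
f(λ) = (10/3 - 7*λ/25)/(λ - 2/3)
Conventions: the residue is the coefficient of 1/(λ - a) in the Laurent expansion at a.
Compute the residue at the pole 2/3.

At the order-1 pole 2/3 set g(λ) = (λ - (2/3))*f(λ) = 10/3 - 7*λ/25.
Simple pole: residue = g(a) at a = 2/3, which is 236/75.

The residue is 236/75.


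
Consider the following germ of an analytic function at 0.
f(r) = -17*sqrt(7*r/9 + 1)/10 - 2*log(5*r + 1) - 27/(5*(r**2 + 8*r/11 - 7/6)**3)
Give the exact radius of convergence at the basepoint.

The radius of convergence is 1/5.

Denominator factor (r**2 + 8*r/11 - 7/6)^3: discriminant 1886/363, real irrational roots -4/11 + (1/66)*sqrt(5658) and -4/11 - (1/66)*sqrt(5658); poles of order 3, moduli -4/11 + (1/66)*sqrt(5658) and 4/11 + (1/66)*sqrt(5658).
Branch term (-2)*log(1 - r/(-1/5)): its argument vanishes at r = -1/5, a logarithmic branch point, modulus 1/5.
Branch term (-17/10)*sqrt(1 - r/(-9/7)): its argument vanishes at r = -9/7, a square-root branch point, modulus 9/7.
The radius of convergence is the smallest modulus among the singular points: 1/5.


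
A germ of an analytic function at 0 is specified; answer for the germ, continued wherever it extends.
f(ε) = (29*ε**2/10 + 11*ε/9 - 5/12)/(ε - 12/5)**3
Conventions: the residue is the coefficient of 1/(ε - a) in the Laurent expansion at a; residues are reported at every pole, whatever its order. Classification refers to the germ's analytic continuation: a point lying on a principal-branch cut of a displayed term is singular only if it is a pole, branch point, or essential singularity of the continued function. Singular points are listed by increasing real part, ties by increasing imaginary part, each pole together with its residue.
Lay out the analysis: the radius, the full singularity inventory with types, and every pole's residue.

Denominator factor (ε - 12/5)^3: pole of order 3 at 12/5, modulus 12/5.
The radius of convergence is the smallest modulus among the singular points: 12/5.
At the order-3 pole 12/5 set g(ε) = (ε - (12/5))^3*f(ε) = 29*ε**2/10 + 11*ε/9 - 5/12.
Order-3 pole: residue = g''(a)/2; g''(12/5) = 29/5, so the residue is 29/10.

Radius of convergence at 0: 12/5.
At 12/5: a pole of order 3; residue 29/10.


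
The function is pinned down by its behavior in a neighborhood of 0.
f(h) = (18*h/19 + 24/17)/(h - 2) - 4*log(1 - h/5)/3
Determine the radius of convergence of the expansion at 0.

Denominator factor (h - 2): pole of order 1 at 2, modulus 2.
Branch term (-4/3)*log(1 - h/(5)): its argument vanishes at h = 5, a logarithmic branch point, modulus 5.
The radius of convergence is the smallest modulus among the singular points: 2.

The radius of convergence is 2.


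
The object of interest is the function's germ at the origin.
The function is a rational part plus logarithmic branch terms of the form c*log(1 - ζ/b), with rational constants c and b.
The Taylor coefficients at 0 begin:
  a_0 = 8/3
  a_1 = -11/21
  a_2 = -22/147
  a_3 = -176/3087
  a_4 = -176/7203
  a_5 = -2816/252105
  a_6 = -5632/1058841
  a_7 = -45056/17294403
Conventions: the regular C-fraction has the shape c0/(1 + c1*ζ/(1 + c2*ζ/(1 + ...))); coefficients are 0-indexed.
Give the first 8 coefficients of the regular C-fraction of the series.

The regular C-fraction coefficients are [8/3, 11/56, -27/56, -32/567, -130/567, -216/2275, -62/325, -1170/10633].

Taylor coefficients (read off): a_0 = 8/3, a_1 = -11/21, a_2 = -22/147, a_3 = -176/3087, a_4 = -176/7203, a_5 = -2816/252105, a_6 = -5632/1058841, a_7 = -45056/17294403.
c0 = a_0 = 8/3. Peel one level at a time: if S = 1 + c*ζ/S' with S'(0) = 1, then c is the ζ-coefficient of S and S' = c*ζ/(S - 1).
S_1 = c0/f = 1 + (11/56)*ζ + (297/3136)*ζ^2 + ...; c1 = 11/56.
S_2 = c1*ζ/(S_1 - 1) = 1 + (-27/56)*ζ + (-4/147)*ζ^2 + ...; c2 = -27/56.
S_3 = c2*ζ/(S_2 - 1) = 1 + (-32/567)*ζ + (-4160/321489)*ζ^2 + ...; c3 = -32/567.
S_4 = c3*ζ/(S_3 - 1) = 1 + (-130/567)*ζ + (-16/735)*ζ^2 + ...; c4 = -130/567.
S_5 = c4*ζ/(S_4 - 1) = 1 + (-216/2275)*ζ + (-13392/739375)*ζ^2 + ...; c5 = -216/2275.
S_6 = c5*ζ/(S_5 - 1) = 1 + (-62/325)*ζ + (-36/1715)*ζ^2 + ...; c6 = -62/325.
S_7 = c6*ζ/(S_6 - 1) = 1 + (-1170/10633)*ζ + ...; c7 = -1170/10633.


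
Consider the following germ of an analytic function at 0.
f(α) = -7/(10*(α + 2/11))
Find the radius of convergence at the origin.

The radius of convergence is 2/11.

Denominator factor (α + 2/11): pole of order 1 at -2/11, modulus 2/11.
The radius of convergence is the smallest modulus among the singular points: 2/11.


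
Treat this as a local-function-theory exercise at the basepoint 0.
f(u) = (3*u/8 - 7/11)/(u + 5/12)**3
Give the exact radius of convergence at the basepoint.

Denominator factor (u + 5/12)^3: pole of order 3 at -5/12, modulus 5/12.
The radius of convergence is the smallest modulus among the singular points: 5/12.

The radius of convergence is 5/12.


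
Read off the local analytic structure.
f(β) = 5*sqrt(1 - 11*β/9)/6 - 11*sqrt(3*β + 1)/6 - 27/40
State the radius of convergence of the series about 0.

The radius of convergence is 1/3.

Branch term (5/6)*sqrt(1 - β/(9/11)): its argument vanishes at β = 9/11, a square-root branch point, modulus 9/11.
Branch term (-11/6)*sqrt(1 - β/(-1/3)): its argument vanishes at β = -1/3, a square-root branch point, modulus 1/3.
The radius of convergence is the smallest modulus among the singular points: 1/3.


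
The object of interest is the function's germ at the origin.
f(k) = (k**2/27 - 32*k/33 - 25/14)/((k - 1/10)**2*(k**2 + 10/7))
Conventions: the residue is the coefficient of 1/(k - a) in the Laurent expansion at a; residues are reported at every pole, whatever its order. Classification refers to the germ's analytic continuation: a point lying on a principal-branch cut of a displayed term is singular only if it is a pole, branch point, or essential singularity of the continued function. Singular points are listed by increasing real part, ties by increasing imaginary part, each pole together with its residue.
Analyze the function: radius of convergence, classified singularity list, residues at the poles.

Radius of convergence at 0: 1/10.
At -((1/7)*sqrt(70))*i: a pole of order 1; residue (73336900/301172553) + ((13996475/200781702)*sqrt(70))*i.
At ((1/7)*sqrt(70))*i: a pole of order 1; residue (73336900/301172553) - ((13996475/200781702)*sqrt(70))*i.
At 1/10: a pole of order 2; residue -146673800/301172553.

Denominator factor (k - 1/10)^2: pole of order 2 at 1/10, modulus 1/10.
Denominator factor (k**2 + 10/7): discriminant -40/7, complex-conjugate roots ((1/7)*sqrt(70))*i and -((1/7)*sqrt(70))*i; poles of order 1, moduli (1/7)*sqrt(70) and (1/7)*sqrt(70).
The radius of convergence is the smallest modulus among the singular points: 1/10.
The factor k**2 + 10/7 splits as (k - a)(k - a') with a = -((1/7)*sqrt(70))*i, a' = ((1/7)*sqrt(70))*i. At the order-1 pole a set g(k) = (k - a)*f(k) = [(k**2/27 - 32*k/33 - 25/14)/(k - 1/10)**2] / (k - a').
Simple pole: residue = g(a) at a = -((1/7)*sqrt(70))*i, which is (73336900/301172553) + ((13996475/200781702)*sqrt(70))*i.
The factor k**2 + 10/7 splits as (k - a)(k - a') with a = ((1/7)*sqrt(70))*i, a' = -((1/7)*sqrt(70))*i. At the order-1 pole a set g(k) = (k - a)*f(k) = [(k**2/27 - 32*k/33 - 25/14)/(k - 1/10)**2] / (k - a').
Simple pole: residue = g(a) at a = ((1/7)*sqrt(70))*i, which is (73336900/301172553) - ((13996475/200781702)*sqrt(70))*i.
At the order-2 pole 1/10 set g(k) = (k - (1/10))^2*f(k) = (k**2/27 - 32*k/33 - 25/14)/(k**2 + 10/7).
Order-2 pole: residue = g'(a); g'(1/10) = -146673800/301172553, so the residue is -146673800/301172553.
List the singular points by increasing real part (a conjugate pair: the negative imaginary part first).


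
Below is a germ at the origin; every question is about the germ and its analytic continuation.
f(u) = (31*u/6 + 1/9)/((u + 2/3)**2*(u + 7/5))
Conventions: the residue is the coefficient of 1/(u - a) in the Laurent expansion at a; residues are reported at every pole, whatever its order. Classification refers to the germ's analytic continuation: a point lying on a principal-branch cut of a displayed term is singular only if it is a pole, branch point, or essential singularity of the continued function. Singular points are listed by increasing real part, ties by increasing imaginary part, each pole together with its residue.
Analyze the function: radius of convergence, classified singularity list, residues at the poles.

Denominator factor (u + 7/5): pole of order 1 at -7/5, modulus 7/5.
Denominator factor (u + 2/3)^2: pole of order 2 at -2/3, modulus 2/3.
The radius of convergence is the smallest modulus among the singular points: 2/3.
At the order-1 pole -7/5 set g(u) = (u - (-7/5))*f(u) = (31*u/6 + 1/9)/(u + 2/3)**2.
Simple pole: residue = g(a) at a = -7/5, which is -3205/242.
At the order-2 pole -2/3 set g(u) = (u - (-2/3))^2*f(u) = (31*u/6 + 1/9)/(u + 7/5).
Order-2 pole: residue = g'(a); g'(-2/3) = 3205/242, so the residue is 3205/242.
List the singular points by increasing real part (a conjugate pair: the negative imaginary part first).

Radius of convergence at 0: 2/3.
At -7/5: a pole of order 1; residue -3205/242.
At -2/3: a pole of order 2; residue 3205/242.


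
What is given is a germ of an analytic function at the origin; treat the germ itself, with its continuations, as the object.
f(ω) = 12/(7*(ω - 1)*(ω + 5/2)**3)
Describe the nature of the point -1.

The point is a regular point.

Denominator factors: ω + 5/2 = 3/2 at ω = -1; ω - 1 = -2 at ω = -1 — none vanishes.
So the germ continues analytically to -1.


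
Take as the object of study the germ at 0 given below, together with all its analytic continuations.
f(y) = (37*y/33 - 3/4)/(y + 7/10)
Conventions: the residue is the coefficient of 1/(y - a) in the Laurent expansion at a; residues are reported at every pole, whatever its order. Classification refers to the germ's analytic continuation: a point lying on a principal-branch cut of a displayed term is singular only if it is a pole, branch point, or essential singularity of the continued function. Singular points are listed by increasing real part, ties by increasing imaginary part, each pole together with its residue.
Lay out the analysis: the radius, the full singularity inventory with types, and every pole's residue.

Radius of convergence at 0: 7/10.
At -7/10: a pole of order 1; residue -1013/660.

Denominator factor (y + 7/10): pole of order 1 at -7/10, modulus 7/10.
The radius of convergence is the smallest modulus among the singular points: 7/10.
At the order-1 pole -7/10 set g(y) = (y - (-7/10))*f(y) = 37*y/33 - 3/4.
Simple pole: residue = g(a) at a = -7/10, which is -1013/660.


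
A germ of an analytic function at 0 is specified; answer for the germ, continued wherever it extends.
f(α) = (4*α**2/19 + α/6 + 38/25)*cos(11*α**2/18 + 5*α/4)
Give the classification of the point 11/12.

There is no denominator, hence no pole anywhere.
The factor cos(11*α**2/18 + 5*α/4) is entire.
So the germ continues analytically to 11/12.

The point is a regular point.


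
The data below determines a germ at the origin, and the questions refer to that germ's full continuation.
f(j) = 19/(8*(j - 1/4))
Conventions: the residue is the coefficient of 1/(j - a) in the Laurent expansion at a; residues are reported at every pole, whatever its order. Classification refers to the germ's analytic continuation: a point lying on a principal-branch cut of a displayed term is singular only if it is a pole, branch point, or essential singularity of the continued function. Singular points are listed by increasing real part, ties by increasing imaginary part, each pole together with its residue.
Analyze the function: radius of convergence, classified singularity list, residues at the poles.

Radius of convergence at 0: 1/4.
At 1/4: a pole of order 1; residue 19/8.

Denominator factor (j - 1/4): pole of order 1 at 1/4, modulus 1/4.
The radius of convergence is the smallest modulus among the singular points: 1/4.
At the order-1 pole 1/4 set g(j) = (j - (1/4))*f(j) = 19/8.
Simple pole: residue = g(a) at a = 1/4, which is 19/8.


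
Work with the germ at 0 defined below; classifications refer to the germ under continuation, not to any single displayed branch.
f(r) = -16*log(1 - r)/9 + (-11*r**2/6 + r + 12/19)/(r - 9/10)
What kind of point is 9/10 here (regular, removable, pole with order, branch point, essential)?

The point is a pole of order 1.

The denominator factor r - 9/10 vanishes at 9/10 and appears to the power 1; the numerator there equals 177/3800, nonzero, and no other factor vanishes.
The branch terms are analytic at this point.
Hence a pole whose order is the multiplicity, 1.


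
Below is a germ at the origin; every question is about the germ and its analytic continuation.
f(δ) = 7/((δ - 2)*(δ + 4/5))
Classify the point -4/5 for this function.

The denominator factor δ + 4/5 vanishes at -4/5 and appears to the power 1; the numerator there equals 7, nonzero, and no other factor vanishes.
Hence a pole whose order is the multiplicity, 1.

The point is a pole of order 1.


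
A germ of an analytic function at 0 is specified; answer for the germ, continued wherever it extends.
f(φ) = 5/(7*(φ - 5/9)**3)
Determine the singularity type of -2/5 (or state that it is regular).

The point is a regular point.

Denominator factors: φ - 5/9 = -43/45 at φ = -2/5 — none vanishes.
So the germ continues analytically to -2/5.


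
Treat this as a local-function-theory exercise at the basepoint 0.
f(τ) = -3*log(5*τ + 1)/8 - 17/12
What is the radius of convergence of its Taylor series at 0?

The radius of convergence is 1/5.

Branch term (-3/8)*log(1 - τ/(-1/5)): its argument vanishes at τ = -1/5, a logarithmic branch point, modulus 1/5.
The radius of convergence is the smallest modulus among the singular points: 1/5.


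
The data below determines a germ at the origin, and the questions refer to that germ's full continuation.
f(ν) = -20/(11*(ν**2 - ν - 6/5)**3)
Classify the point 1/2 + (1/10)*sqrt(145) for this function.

The denominator factor ν**2 - ν - 6/5 vanishes at 1/2 + (1/10)*sqrt(145) and appears to the power 3; the numerator there equals -20/11, nonzero, and no other factor vanishes.
Hence a pole whose order is the multiplicity, 3.

The point is a pole of order 3.


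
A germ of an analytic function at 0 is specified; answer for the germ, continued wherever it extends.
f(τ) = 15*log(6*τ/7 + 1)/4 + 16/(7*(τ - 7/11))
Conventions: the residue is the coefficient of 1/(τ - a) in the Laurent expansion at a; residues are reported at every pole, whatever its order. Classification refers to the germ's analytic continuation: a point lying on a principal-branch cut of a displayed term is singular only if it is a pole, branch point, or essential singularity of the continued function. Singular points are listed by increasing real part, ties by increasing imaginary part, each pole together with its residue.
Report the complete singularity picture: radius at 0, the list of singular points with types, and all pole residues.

Radius of convergence at 0: 7/11.
At -7/6: a logarithmic branch point.
At 7/11: a pole of order 1; residue 16/7.

Denominator factor (τ - 7/11): pole of order 1 at 7/11, modulus 7/11.
Branch term (15/4)*log(1 - τ/(-7/6)): its argument vanishes at τ = -7/6, a logarithmic branch point, modulus 7/6.
The radius of convergence is the smallest modulus among the singular points: 7/11.
The branch term is analytic at 7/11 and contributes nothing to the residue; only the rational part matters.
At the order-1 pole 7/11 set g(τ) = (τ - (7/11))*(rational part) = 16/7.
Simple pole: residue = g(a) at a = 7/11, which is 16/7.
List the singular points by increasing real part (a conjugate pair: the negative imaginary part first).


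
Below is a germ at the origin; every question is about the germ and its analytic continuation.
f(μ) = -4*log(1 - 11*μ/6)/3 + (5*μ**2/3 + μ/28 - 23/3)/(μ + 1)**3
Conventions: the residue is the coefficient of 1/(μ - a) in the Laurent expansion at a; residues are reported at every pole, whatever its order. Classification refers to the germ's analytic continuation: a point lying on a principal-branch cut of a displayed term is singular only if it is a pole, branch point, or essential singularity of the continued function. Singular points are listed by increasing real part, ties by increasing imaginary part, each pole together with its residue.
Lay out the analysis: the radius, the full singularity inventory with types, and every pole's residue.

Radius of convergence at 0: 6/11.
At -1: a pole of order 3; residue 5/3.
At 6/11: a logarithmic branch point.

Denominator factor (μ + 1)^3: pole of order 3 at -1, modulus 1.
Branch term (-4/3)*log(1 - μ/(6/11)): its argument vanishes at μ = 6/11, a logarithmic branch point, modulus 6/11.
The radius of convergence is the smallest modulus among the singular points: 6/11.
The branch term is analytic at -1 and contributes nothing to the residue; only the rational part matters.
At the order-3 pole -1 set g(μ) = (μ - (-1))^3*(rational part) = 5*μ**2/3 + μ/28 - 23/3.
Order-3 pole: residue = g''(a)/2; g''(-1) = 10/3, so the residue is 5/3.
List the singular points by increasing real part (a conjugate pair: the negative imaginary part first).


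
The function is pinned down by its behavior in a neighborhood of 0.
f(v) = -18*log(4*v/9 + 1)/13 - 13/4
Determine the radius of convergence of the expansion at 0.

The radius of convergence is 9/4.

Branch term (-18/13)*log(1 - v/(-9/4)): its argument vanishes at v = -9/4, a logarithmic branch point, modulus 9/4.
The radius of convergence is the smallest modulus among the singular points: 9/4.


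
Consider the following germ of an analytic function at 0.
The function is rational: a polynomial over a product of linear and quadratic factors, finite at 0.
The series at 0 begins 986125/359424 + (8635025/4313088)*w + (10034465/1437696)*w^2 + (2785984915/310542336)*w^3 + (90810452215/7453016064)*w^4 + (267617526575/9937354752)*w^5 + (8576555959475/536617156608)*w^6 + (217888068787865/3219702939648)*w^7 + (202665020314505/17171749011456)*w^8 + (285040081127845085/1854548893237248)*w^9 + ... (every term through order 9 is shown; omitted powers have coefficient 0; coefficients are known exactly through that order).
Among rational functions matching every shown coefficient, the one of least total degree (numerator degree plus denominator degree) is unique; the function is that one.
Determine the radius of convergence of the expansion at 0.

The radius of convergence is 4/5.

No rational of total degree below 8 reproduces all 10 coefficients; solving the [2/6] Pade equations on them gives f(w) = (36*w**2/25 - 13*w/15 - 23/26)/((w - 6/7)**3*(w + 4/5)**3), whose expansion matches every shown term.
Denominator factor (w + 4/5)^3: pole of order 3 at -4/5, modulus 4/5.
Denominator factor (w - 6/7)^3: pole of order 3 at 6/7, modulus 6/7.
The radius of convergence is the smallest modulus among the singular points: 4/5.


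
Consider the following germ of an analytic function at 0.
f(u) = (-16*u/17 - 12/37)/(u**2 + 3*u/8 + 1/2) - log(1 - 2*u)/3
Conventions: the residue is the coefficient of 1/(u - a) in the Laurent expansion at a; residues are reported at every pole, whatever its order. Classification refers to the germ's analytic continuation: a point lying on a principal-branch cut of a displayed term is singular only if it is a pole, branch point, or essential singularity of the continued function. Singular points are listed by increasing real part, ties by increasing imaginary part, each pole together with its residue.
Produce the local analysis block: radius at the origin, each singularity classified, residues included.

Radius of convergence at 0: 1/2.
At (-3/16) - ((1/16)*sqrt(119))*i: a pole of order 1; residue (-8/17) - ((744/74851)*sqrt(119))*i.
At (-3/16) + ((1/16)*sqrt(119))*i: a pole of order 1; residue (-8/17) + ((744/74851)*sqrt(119))*i.
At 1/2: a logarithmic branch point.

Denominator factor (u**2 + 3*u/8 + 1/2): discriminant -119/64, complex-conjugate roots (-3/16) + ((1/16)*sqrt(119))*i and (-3/16) - ((1/16)*sqrt(119))*i; poles of order 1, moduli (1/2)*sqrt(2) and (1/2)*sqrt(2).
Branch term (-1/3)*log(1 - u/(1/2)): its argument vanishes at u = 1/2, a logarithmic branch point, modulus 1/2.
The radius of convergence is the smallest modulus among the singular points: 1/2.
The branch term is analytic at (-3/16) - ((1/16)*sqrt(119))*i and contributes nothing to the residue; only the rational part matters.
The factor u**2 + 3*u/8 + 1/2 splits as (u - a)(u - a') with a = (-3/16) - ((1/16)*sqrt(119))*i, a' = (-3/16) + ((1/16)*sqrt(119))*i. At the order-1 pole a set g(u) = (u - a)*(rational part) = [-16*u/17 - 12/37] / (u - a').
Simple pole: residue = g(a) at a = (-3/16) - ((1/16)*sqrt(119))*i, which is (-8/17) - ((744/74851)*sqrt(119))*i.
The branch term is analytic at (-3/16) + ((1/16)*sqrt(119))*i and contributes nothing to the residue; only the rational part matters.
The factor u**2 + 3*u/8 + 1/2 splits as (u - a)(u - a') with a = (-3/16) + ((1/16)*sqrt(119))*i, a' = (-3/16) - ((1/16)*sqrt(119))*i. At the order-1 pole a set g(u) = (u - a)*(rational part) = [-16*u/17 - 12/37] / (u - a').
Simple pole: residue = g(a) at a = (-3/16) + ((1/16)*sqrt(119))*i, which is (-8/17) + ((744/74851)*sqrt(119))*i.
List the singular points by increasing real part (a conjugate pair: the negative imaginary part first).


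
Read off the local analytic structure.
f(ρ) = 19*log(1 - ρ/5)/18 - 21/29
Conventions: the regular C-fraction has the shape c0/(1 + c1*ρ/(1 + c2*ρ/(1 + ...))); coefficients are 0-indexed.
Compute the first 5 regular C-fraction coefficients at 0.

The regular C-fraction coefficients are [-21/29, -551/1890, 181/945, 63/3620, -85/724].

Taylor coefficients (expand at 0): a_0 = -21/29, a_1 = -19/90, a_2 = -19/900, a_3 = -19/6750, a_4 = -19/45000.
c0 = a_0 = -21/29. Peel one level at a time: if S = 1 + c*ρ/S' with S'(0) = 1, then c is the ρ-coefficient of S and S' = c*ρ/(S - 1).
S_1 = c0/f = 1 + (-551/1890)*ρ + (99731/1786050)*ρ^2 + ...; c1 = -551/1890.
S_2 = c1*ρ/(S_1 - 1) = 1 + (181/945)*ρ + (-1/300)*ρ^2 + ...; c2 = 181/945.
S_3 = c2*ρ/(S_2 - 1) = 1 + (63/3620)*ρ + (1071/524176)*ρ^2 + ...; c3 = 63/3620.
S_4 = c3*ρ/(S_3 - 1) = 1 + (-85/724)*ρ + ...; c4 = -85/724.


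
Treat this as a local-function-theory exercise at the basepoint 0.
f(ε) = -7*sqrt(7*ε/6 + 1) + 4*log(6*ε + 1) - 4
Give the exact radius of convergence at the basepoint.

Branch term (4)*log(1 - ε/(-1/6)): its argument vanishes at ε = -1/6, a logarithmic branch point, modulus 1/6.
Branch term (-7)*sqrt(1 - ε/(-6/7)): its argument vanishes at ε = -6/7, a square-root branch point, modulus 6/7.
The radius of convergence is the smallest modulus among the singular points: 1/6.

The radius of convergence is 1/6.


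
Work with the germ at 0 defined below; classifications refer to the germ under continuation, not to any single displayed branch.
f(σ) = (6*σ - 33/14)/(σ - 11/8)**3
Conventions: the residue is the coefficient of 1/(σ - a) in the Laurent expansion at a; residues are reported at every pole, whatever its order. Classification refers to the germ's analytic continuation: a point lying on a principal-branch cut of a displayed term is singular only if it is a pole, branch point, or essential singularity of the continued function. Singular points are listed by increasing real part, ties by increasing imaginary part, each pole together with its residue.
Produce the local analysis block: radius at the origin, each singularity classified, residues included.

Radius of convergence at 0: 11/8.
At 11/8: a pole of order 3; residue 0.

Denominator factor (σ - 11/8)^3: pole of order 3 at 11/8, modulus 11/8.
The radius of convergence is the smallest modulus among the singular points: 11/8.
At the order-3 pole 11/8 set g(σ) = (σ - (11/8))^3*f(σ) = 6*σ - 33/14.
Order-3 pole: residue = g''(a)/2; g''(11/8) = 0, so the residue is 0.


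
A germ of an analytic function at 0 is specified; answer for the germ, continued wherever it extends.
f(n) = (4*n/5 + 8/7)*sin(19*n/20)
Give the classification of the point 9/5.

There is no denominator, hence no pole anywhere.
The factor sin(19*n/20) is entire.
So the germ continues analytically to 9/5.

The point is a regular point.


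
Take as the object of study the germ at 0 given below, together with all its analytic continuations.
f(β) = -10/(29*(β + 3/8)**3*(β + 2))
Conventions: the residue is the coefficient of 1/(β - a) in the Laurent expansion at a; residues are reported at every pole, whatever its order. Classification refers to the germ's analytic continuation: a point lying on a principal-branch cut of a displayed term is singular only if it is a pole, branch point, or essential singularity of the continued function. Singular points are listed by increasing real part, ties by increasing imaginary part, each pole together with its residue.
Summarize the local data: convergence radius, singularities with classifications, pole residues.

Denominator factor (β + 2): pole of order 1 at -2, modulus 2.
Denominator factor (β + 3/8)^3: pole of order 3 at -3/8, modulus 3/8.
The radius of convergence is the smallest modulus among the singular points: 3/8.
At the order-1 pole -2 set g(β) = (β - (-2))*f(β) = -10/(29*(β + 3/8)**3).
Simple pole: residue = g(a) at a = -2, which is 5120/63713.
At the order-3 pole -3/8 set g(β) = (β - (-3/8))^3*f(β) = -10/(29*(β + 2)).
Order-3 pole: residue = g''(a)/2; g''(-3/8) = -10240/63713, so the residue is -5120/63713.
List the singular points by increasing real part (a conjugate pair: the negative imaginary part first).

Radius of convergence at 0: 3/8.
At -2: a pole of order 1; residue 5120/63713.
At -3/8: a pole of order 3; residue -5120/63713.


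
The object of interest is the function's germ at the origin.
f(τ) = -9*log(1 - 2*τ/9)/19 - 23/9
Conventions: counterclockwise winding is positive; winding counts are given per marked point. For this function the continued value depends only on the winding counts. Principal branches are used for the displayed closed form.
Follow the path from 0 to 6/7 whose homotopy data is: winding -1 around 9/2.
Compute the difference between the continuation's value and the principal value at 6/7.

The rational part is single-valued and drops out of the difference; each branch term changes only by its own monodromy.
(-9/19)*log(1 - τ/(9/2)): each positive loop around 9/2 adds 2*pi*i to the log, so winding -1 contributes (-9/19)*(-1)*2*pi*i = (18/19)*pi*i.
Summing the contributions at τ = 6/7 gives (18/19)*pi*i.

Continued minus principal equals (18/19)*pi*i.


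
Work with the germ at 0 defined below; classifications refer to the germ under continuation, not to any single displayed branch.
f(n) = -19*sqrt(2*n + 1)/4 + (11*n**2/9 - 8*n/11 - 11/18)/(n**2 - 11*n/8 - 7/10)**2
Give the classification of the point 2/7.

Denominator factors: n**2 - 11*n/8 - 7/10 = -991/980 at n = 2/7 — none vanishes.
Branch term sqrt(1 - n/(-1/2)): argument at 2/7 is 11/7, nonzero, so 2/7 is not its branch point (a point on a principal cut is still regular for the continued germ).
So the germ continues analytically to 2/7.

The point is a regular point.


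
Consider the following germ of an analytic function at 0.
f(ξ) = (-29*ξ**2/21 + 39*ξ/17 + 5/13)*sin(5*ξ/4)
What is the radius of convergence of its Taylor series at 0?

The radius of convergence is infinite.

The factor sin(5*ξ/4) is entire and contributes no finite singular point.
The polynomial part has no poles.
No finite singular points: the Taylor series at 0 converges everywhere.


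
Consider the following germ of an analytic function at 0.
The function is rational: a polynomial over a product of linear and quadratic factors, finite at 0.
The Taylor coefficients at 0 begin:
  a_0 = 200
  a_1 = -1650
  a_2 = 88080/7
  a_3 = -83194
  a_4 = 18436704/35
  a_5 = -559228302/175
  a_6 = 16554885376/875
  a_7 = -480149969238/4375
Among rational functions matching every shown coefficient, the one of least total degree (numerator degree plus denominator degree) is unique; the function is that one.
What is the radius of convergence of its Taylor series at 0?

The radius of convergence is 1/5.

No rational of total degree below 6 reproduces all 8 coefficients; solving the [2/4] Pade equations on them gives f(κ) = (19*κ**2/14 - 29*κ/10 - 2/3)/((κ - 5/12)*(κ + 1/5)**3), whose expansion matches every shown term.
Denominator factor (κ + 1/5)^3: pole of order 3 at -1/5, modulus 1/5.
Denominator factor (κ - 5/12): pole of order 1 at 5/12, modulus 5/12.
The radius of convergence is the smallest modulus among the singular points: 1/5.


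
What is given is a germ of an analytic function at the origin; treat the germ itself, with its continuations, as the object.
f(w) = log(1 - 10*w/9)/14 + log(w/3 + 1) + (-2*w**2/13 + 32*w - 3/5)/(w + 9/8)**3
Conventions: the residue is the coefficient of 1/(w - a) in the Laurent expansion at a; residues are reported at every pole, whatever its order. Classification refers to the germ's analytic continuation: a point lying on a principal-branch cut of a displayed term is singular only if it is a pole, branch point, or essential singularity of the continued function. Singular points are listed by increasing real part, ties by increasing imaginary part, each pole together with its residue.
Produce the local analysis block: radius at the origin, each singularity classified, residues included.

Denominator factor (w + 9/8)^3: pole of order 3 at -9/8, modulus 9/8.
Branch term (1)*log(1 - w/(-3)): its argument vanishes at w = -3, a logarithmic branch point, modulus 3.
Branch term (1/14)*log(1 - w/(9/10)): its argument vanishes at w = 9/10, a logarithmic branch point, modulus 9/10.
The radius of convergence is the smallest modulus among the singular points: 9/10.
The branch terms are analytic at -9/8 and contribute nothing to the residue; only the rational part matters.
At the order-3 pole -9/8 set g(w) = (w - (-9/8))^3*(rational part) = -2*w**2/13 + 32*w - 3/5.
Order-3 pole: residue = g''(a)/2; g''(-9/8) = -4/13, so the residue is -2/13.
List the singular points by increasing real part (a conjugate pair: the negative imaginary part first).

Radius of convergence at 0: 9/10.
At -3: a logarithmic branch point.
At -9/8: a pole of order 3; residue -2/13.
At 9/10: a logarithmic branch point.


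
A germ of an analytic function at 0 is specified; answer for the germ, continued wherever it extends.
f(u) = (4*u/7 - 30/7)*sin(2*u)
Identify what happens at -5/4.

The point is a regular point.

There is no denominator, hence no pole anywhere.
The factor sin(2*u) is entire.
So the germ continues analytically to -5/4.


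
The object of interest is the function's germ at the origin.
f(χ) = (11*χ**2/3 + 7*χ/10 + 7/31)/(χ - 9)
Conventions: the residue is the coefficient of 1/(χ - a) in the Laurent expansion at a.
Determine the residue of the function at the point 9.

At the order-1 pole 9 set g(χ) = (χ - (9))*f(χ) = 11*χ**2/3 + 7*χ/10 + 7/31.
Simple pole: residue = g(a) at a = 9, which is 94093/310.

The residue is 94093/310.


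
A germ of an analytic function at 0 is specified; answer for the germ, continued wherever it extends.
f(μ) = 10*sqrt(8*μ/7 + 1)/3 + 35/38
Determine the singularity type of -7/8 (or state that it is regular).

The term (10/3)*sqrt(1 - μ/(-7/8)) has argument 1 - -7/8/(-7/8) = 0 at -7/8: a square-root (algebraic, two-sheeted) branch point; the remaining terms are analytic or single-valued there.

The point is an algebraic (square-root) branch point.


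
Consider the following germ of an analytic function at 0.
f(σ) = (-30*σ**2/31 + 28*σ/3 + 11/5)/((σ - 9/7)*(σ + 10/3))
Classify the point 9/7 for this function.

The point is a pole of order 1.

The denominator factor σ - 9/7 vanishes at 9/7 and appears to the power 1; the numerator there equals 95699/7595, nonzero, and no other factor vanishes.
Hence a pole whose order is the multiplicity, 1.


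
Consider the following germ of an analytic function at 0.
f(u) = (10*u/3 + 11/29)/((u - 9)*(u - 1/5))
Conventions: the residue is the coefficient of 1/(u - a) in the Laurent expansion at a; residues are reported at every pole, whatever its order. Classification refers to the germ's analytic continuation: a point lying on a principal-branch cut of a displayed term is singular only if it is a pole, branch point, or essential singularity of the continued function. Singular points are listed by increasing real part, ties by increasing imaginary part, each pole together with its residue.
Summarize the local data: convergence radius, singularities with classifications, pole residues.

Radius of convergence at 0: 1/5.
At 1/5: a pole of order 1; residue -455/3828.
At 9: a pole of order 1; residue 4405/1276.

Denominator factor (u - 9): pole of order 1 at 9, modulus 9.
Denominator factor (u - 1/5): pole of order 1 at 1/5, modulus 1/5.
The radius of convergence is the smallest modulus among the singular points: 1/5.
At the order-1 pole 1/5 set g(u) = (u - (1/5))*f(u) = (10*u/3 + 11/29)/(u - 9).
Simple pole: residue = g(a) at a = 1/5, which is -455/3828.
At the order-1 pole 9 set g(u) = (u - (9))*f(u) = (10*u/3 + 11/29)/(u - 1/5).
Simple pole: residue = g(a) at a = 9, which is 4405/1276.
List the singular points by increasing real part (a conjugate pair: the negative imaginary part first).


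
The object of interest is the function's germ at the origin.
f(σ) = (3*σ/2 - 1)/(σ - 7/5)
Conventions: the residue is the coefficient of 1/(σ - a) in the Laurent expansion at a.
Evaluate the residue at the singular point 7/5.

The residue is 11/10.

At the order-1 pole 7/5 set g(σ) = (σ - (7/5))*f(σ) = 3*σ/2 - 1.
Simple pole: residue = g(a) at a = 7/5, which is 11/10.


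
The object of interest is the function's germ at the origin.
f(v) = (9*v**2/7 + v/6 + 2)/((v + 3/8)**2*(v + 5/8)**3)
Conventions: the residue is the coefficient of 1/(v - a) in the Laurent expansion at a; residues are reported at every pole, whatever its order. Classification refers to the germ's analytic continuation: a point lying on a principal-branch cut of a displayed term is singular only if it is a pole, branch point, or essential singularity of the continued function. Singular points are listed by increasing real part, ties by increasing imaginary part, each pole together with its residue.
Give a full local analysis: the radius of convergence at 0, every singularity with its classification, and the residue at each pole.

Radius of convergence at 0: 3/8.
At -5/8: a pole of order 3; residue 35236/21.
At -3/8: a pole of order 2; residue -35236/21.

Denominator factor (v + 5/8)^3: pole of order 3 at -5/8, modulus 5/8.
Denominator factor (v + 3/8)^2: pole of order 2 at -3/8, modulus 3/8.
The radius of convergence is the smallest modulus among the singular points: 3/8.
At the order-3 pole -5/8 set g(v) = (v - (-5/8))^3*f(v) = (9*v**2/7 + v/6 + 2)/(v + 3/8)**2.
Order-3 pole: residue = g''(a)/2; g''(-5/8) = 70472/21, so the residue is 35236/21.
At the order-2 pole -3/8 set g(v) = (v - (-3/8))^2*f(v) = (9*v**2/7 + v/6 + 2)/(v + 5/8)**3.
Order-2 pole: residue = g'(a); g'(-3/8) = -35236/21, so the residue is -35236/21.
List the singular points by increasing real part (a conjugate pair: the negative imaginary part first).


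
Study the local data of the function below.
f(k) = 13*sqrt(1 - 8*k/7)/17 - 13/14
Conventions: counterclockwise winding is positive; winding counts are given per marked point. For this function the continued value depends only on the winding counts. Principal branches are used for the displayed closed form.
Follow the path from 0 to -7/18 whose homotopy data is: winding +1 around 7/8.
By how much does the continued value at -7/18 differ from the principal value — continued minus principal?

The rational part is single-valued and drops out of the difference; each branch term changes only by its own monodromy.
(13/17)*sqrt(1 - k/(7/8)): winding +1 is odd, the square root flips sign, contributing -2*(13/17)*sqrt(1 - (-7/18)/(7/8)) = -2*(13/17)*sqrt(13/9) = -(26/51)*sqrt(13).
Summing the contributions at k = -7/18 gives -(26/51)*sqrt(13).

Continued minus principal equals -(26/51)*sqrt(13).


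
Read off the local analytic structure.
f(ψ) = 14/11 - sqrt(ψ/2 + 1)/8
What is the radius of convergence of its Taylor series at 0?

Branch term (-1/8)*sqrt(1 - ψ/(-2)): its argument vanishes at ψ = -2, a square-root branch point, modulus 2.
The radius of convergence is the smallest modulus among the singular points: 2.

The radius of convergence is 2.


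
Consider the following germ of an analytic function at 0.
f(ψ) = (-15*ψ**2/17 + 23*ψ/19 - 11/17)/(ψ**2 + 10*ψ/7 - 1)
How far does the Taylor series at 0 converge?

The radius of convergence is -5/7 + (1/7)*sqrt(74).

Denominator factor (ψ**2 + 10*ψ/7 - 1): discriminant 296/49, real irrational roots -5/7 + (1/7)*sqrt(74) and -5/7 - (1/7)*sqrt(74); poles of order 1, moduli -5/7 + (1/7)*sqrt(74) and 5/7 + (1/7)*sqrt(74).
The radius of convergence is the smallest modulus among the singular points: -5/7 + (1/7)*sqrt(74).


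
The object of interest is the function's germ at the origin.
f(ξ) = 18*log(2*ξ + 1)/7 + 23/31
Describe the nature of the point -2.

There is no denominator, hence no pole anywhere.
Branch term log(1 - ξ/(-1/2)): argument at -2 is -3, nonzero, so -2 is not its branch point (a point on a principal cut is still regular for the continued germ).
So the germ continues analytically to -2.

The point is a regular point.
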